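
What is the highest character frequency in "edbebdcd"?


Input: edbebdcd
Character counts:
  'b': 2
  'c': 1
  'd': 3
  'e': 2
Maximum frequency: 3

3


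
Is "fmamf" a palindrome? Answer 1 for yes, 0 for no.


Input: fmamf
Reversed: fmamf
  Compare pos 0 ('f') with pos 4 ('f'): match
  Compare pos 1 ('m') with pos 3 ('m'): match
Result: palindrome

1


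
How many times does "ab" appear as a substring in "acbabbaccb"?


Searching for "ab" in "acbabbaccb"
Scanning each position:
  Position 0: "ac" => no
  Position 1: "cb" => no
  Position 2: "ba" => no
  Position 3: "ab" => MATCH
  Position 4: "bb" => no
  Position 5: "ba" => no
  Position 6: "ac" => no
  Position 7: "cc" => no
  Position 8: "cb" => no
Total occurrences: 1

1


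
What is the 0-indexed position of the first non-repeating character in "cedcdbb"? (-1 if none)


Input: cedcdbb
Character frequencies:
  'b': 2
  'c': 2
  'd': 2
  'e': 1
Scanning left to right for freq == 1:
  Position 0 ('c'): freq=2, skip
  Position 1 ('e'): unique! => answer = 1

1


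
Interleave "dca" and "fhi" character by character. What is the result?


Interleaving "dca" and "fhi":
  Position 0: 'd' from first, 'f' from second => "df"
  Position 1: 'c' from first, 'h' from second => "ch"
  Position 2: 'a' from first, 'i' from second => "ai"
Result: dfchai

dfchai


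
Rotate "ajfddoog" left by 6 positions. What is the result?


Input: "ajfddoog", rotate left by 6
First 6 characters: "ajfddo"
Remaining characters: "og"
Concatenate remaining + first: "og" + "ajfddo" = "ogajfddo"

ogajfddo


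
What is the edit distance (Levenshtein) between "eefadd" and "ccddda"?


Computing edit distance: "eefadd" -> "ccddda"
DP table:
           c    c    d    d    d    a
      0    1    2    3    4    5    6
  e   1    1    2    3    4    5    6
  e   2    2    2    3    4    5    6
  f   3    3    3    3    4    5    6
  a   4    4    4    4    4    5    5
  d   5    5    5    4    4    4    5
  d   6    6    6    5    4    4    5
Edit distance = dp[6][6] = 5

5


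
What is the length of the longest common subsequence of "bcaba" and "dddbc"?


LCS of "bcaba" and "dddbc"
DP table:
           d    d    d    b    c
      0    0    0    0    0    0
  b   0    0    0    0    1    1
  c   0    0    0    0    1    2
  a   0    0    0    0    1    2
  b   0    0    0    0    1    2
  a   0    0    0    0    1    2
LCS length = dp[5][5] = 2

2


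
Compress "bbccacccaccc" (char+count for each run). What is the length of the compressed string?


Input: bbccacccaccc
Runs:
  'b' x 2 => "b2"
  'c' x 2 => "c2"
  'a' x 1 => "a1"
  'c' x 3 => "c3"
  'a' x 1 => "a1"
  'c' x 3 => "c3"
Compressed: "b2c2a1c3a1c3"
Compressed length: 12

12


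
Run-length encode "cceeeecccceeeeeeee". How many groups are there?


Input: cceeeecccceeeeeeee
Scanning for consecutive runs:
  Group 1: 'c' x 2 (positions 0-1)
  Group 2: 'e' x 4 (positions 2-5)
  Group 3: 'c' x 4 (positions 6-9)
  Group 4: 'e' x 8 (positions 10-17)
Total groups: 4

4


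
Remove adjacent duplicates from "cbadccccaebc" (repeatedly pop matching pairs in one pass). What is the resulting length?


Input: cbadccccaebc
Stack-based adjacent duplicate removal:
  Read 'c': push. Stack: c
  Read 'b': push. Stack: cb
  Read 'a': push. Stack: cba
  Read 'd': push. Stack: cbad
  Read 'c': push. Stack: cbadc
  Read 'c': matches stack top 'c' => pop. Stack: cbad
  Read 'c': push. Stack: cbadc
  Read 'c': matches stack top 'c' => pop. Stack: cbad
  Read 'a': push. Stack: cbada
  Read 'e': push. Stack: cbadae
  Read 'b': push. Stack: cbadaeb
  Read 'c': push. Stack: cbadaebc
Final stack: "cbadaebc" (length 8)

8


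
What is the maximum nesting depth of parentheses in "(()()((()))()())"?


Input: "(()()((()))()())"
Tracking depth:
  Position 0 '(': depth becomes 1
  Position 1 '(': depth becomes 2
  Position 2 ')': depth becomes 1
  Position 3 '(': depth becomes 2
  Position 4 ')': depth becomes 1
  Position 5 '(': depth becomes 2
  Position 6 '(': depth becomes 3
  Position 7 '(': depth becomes 4
  Position 8 ')': depth becomes 3
  Position 9 ')': depth becomes 2
  Position 10 ')': depth becomes 1
  Position 11 '(': depth becomes 2
  Position 12 ')': depth becomes 1
  Position 13 '(': depth becomes 2
  Position 14 ')': depth becomes 1
  Position 15 ')': depth becomes 0
Maximum depth reached: 4

4


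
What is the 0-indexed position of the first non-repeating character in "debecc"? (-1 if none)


Input: debecc
Character frequencies:
  'b': 1
  'c': 2
  'd': 1
  'e': 2
Scanning left to right for freq == 1:
  Position 0 ('d'): unique! => answer = 0

0


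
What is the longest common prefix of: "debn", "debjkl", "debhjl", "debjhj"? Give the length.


Words: debn, debjkl, debhjl, debjhj
  Position 0: all 'd' => match
  Position 1: all 'e' => match
  Position 2: all 'b' => match
  Position 3: ('n', 'j', 'h', 'j') => mismatch, stop
LCP = "deb" (length 3)

3


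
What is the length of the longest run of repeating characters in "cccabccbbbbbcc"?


Input: "cccabccbbbbbcc"
Scanning for longest run:
  Position 1 ('c'): continues run of 'c', length=2
  Position 2 ('c'): continues run of 'c', length=3
  Position 3 ('a'): new char, reset run to 1
  Position 4 ('b'): new char, reset run to 1
  Position 5 ('c'): new char, reset run to 1
  Position 6 ('c'): continues run of 'c', length=2
  Position 7 ('b'): new char, reset run to 1
  Position 8 ('b'): continues run of 'b', length=2
  Position 9 ('b'): continues run of 'b', length=3
  Position 10 ('b'): continues run of 'b', length=4
  Position 11 ('b'): continues run of 'b', length=5
  Position 12 ('c'): new char, reset run to 1
  Position 13 ('c'): continues run of 'c', length=2
Longest run: 'b' with length 5

5


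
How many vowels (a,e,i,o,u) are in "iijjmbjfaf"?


Input: iijjmbjfaf
Checking each character:
  'i' at position 0: vowel (running total: 1)
  'i' at position 1: vowel (running total: 2)
  'j' at position 2: consonant
  'j' at position 3: consonant
  'm' at position 4: consonant
  'b' at position 5: consonant
  'j' at position 6: consonant
  'f' at position 7: consonant
  'a' at position 8: vowel (running total: 3)
  'f' at position 9: consonant
Total vowels: 3

3


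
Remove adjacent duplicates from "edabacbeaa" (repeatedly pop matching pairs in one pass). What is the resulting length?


Input: edabacbeaa
Stack-based adjacent duplicate removal:
  Read 'e': push. Stack: e
  Read 'd': push. Stack: ed
  Read 'a': push. Stack: eda
  Read 'b': push. Stack: edab
  Read 'a': push. Stack: edaba
  Read 'c': push. Stack: edabac
  Read 'b': push. Stack: edabacb
  Read 'e': push. Stack: edabacbe
  Read 'a': push. Stack: edabacbea
  Read 'a': matches stack top 'a' => pop. Stack: edabacbe
Final stack: "edabacbe" (length 8)

8


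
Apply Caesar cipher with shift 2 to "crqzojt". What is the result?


Caesar cipher: shift "crqzojt" by 2
  'c' (pos 2) + 2 = pos 4 = 'e'
  'r' (pos 17) + 2 = pos 19 = 't'
  'q' (pos 16) + 2 = pos 18 = 's'
  'z' (pos 25) + 2 = pos 1 = 'b'
  'o' (pos 14) + 2 = pos 16 = 'q'
  'j' (pos 9) + 2 = pos 11 = 'l'
  't' (pos 19) + 2 = pos 21 = 'v'
Result: etsbqlv

etsbqlv


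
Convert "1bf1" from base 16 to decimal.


Input: "1bf1" in base 16
Positional expansion:
  Digit '1' (value 1) x 16^3 = 4096
  Digit 'b' (value 11) x 16^2 = 2816
  Digit 'f' (value 15) x 16^1 = 240
  Digit '1' (value 1) x 16^0 = 1
Sum = 7153

7153


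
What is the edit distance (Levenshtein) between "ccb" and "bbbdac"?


Computing edit distance: "ccb" -> "bbbdac"
DP table:
           b    b    b    d    a    c
      0    1    2    3    4    5    6
  c   1    1    2    3    4    5    5
  c   2    2    2    3    4    5    5
  b   3    2    2    2    3    4    5
Edit distance = dp[3][6] = 5

5


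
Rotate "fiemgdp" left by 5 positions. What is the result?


Input: "fiemgdp", rotate left by 5
First 5 characters: "fiemg"
Remaining characters: "dp"
Concatenate remaining + first: "dp" + "fiemg" = "dpfiemg"

dpfiemg


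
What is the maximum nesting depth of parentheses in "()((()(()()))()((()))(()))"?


Input: "()((()(()()))()((()))(()))"
Tracking depth:
  Position 0 '(': depth becomes 1
  Position 1 ')': depth becomes 0
  Position 2 '(': depth becomes 1
  Position 3 '(': depth becomes 2
  Position 4 '(': depth becomes 3
  Position 5 ')': depth becomes 2
  Position 6 '(': depth becomes 3
  Position 7 '(': depth becomes 4
  Position 8 ')': depth becomes 3
  Position 9 '(': depth becomes 4
  Position 10 ')': depth becomes 3
  Position 11 ')': depth becomes 2
  Position 12 ')': depth becomes 1
  Position 13 '(': depth becomes 2
  Position 14 ')': depth becomes 1
  Position 15 '(': depth becomes 2
  Position 16 '(': depth becomes 3
  Position 17 '(': depth becomes 4
  Position 18 ')': depth becomes 3
  Position 19 ')': depth becomes 2
  Position 20 ')': depth becomes 1
  Position 21 '(': depth becomes 2
  Position 22 '(': depth becomes 3
  Position 23 ')': depth becomes 2
  Position 24 ')': depth becomes 1
  Position 25 ')': depth becomes 0
Maximum depth reached: 4

4


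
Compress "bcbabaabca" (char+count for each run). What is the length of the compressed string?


Input: bcbabaabca
Runs:
  'b' x 1 => "b1"
  'c' x 1 => "c1"
  'b' x 1 => "b1"
  'a' x 1 => "a1"
  'b' x 1 => "b1"
  'a' x 2 => "a2"
  'b' x 1 => "b1"
  'c' x 1 => "c1"
  'a' x 1 => "a1"
Compressed: "b1c1b1a1b1a2b1c1a1"
Compressed length: 18

18


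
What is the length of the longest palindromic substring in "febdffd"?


Input: "febdffd"
Checking substrings for palindromes:
  [3:7] "dffd" (len 4) => palindrome
  [4:6] "ff" (len 2) => palindrome
Longest palindromic substring: "dffd" with length 4

4


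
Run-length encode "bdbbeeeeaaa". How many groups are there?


Input: bdbbeeeeaaa
Scanning for consecutive runs:
  Group 1: 'b' x 1 (positions 0-0)
  Group 2: 'd' x 1 (positions 1-1)
  Group 3: 'b' x 2 (positions 2-3)
  Group 4: 'e' x 4 (positions 4-7)
  Group 5: 'a' x 3 (positions 8-10)
Total groups: 5

5


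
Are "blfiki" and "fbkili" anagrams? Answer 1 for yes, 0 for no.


Strings: "blfiki", "fbkili"
Sorted first:  bfiikl
Sorted second: bfiikl
Sorted forms match => anagrams

1


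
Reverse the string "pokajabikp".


Input: pokajabikp
Reading characters right to left:
  Position 9: 'p'
  Position 8: 'k'
  Position 7: 'i'
  Position 6: 'b'
  Position 5: 'a'
  Position 4: 'j'
  Position 3: 'a'
  Position 2: 'k'
  Position 1: 'o'
  Position 0: 'p'
Reversed: pkibajakop

pkibajakop


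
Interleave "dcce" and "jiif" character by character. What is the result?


Interleaving "dcce" and "jiif":
  Position 0: 'd' from first, 'j' from second => "dj"
  Position 1: 'c' from first, 'i' from second => "ci"
  Position 2: 'c' from first, 'i' from second => "ci"
  Position 3: 'e' from first, 'f' from second => "ef"
Result: djcicief

djcicief


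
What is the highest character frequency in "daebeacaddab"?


Input: daebeacaddab
Character counts:
  'a': 4
  'b': 2
  'c': 1
  'd': 3
  'e': 2
Maximum frequency: 4

4


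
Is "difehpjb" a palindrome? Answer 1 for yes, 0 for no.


Input: difehpjb
Reversed: bjphefid
  Compare pos 0 ('d') with pos 7 ('b'): MISMATCH
  Compare pos 1 ('i') with pos 6 ('j'): MISMATCH
  Compare pos 2 ('f') with pos 5 ('p'): MISMATCH
  Compare pos 3 ('e') with pos 4 ('h'): MISMATCH
Result: not a palindrome

0


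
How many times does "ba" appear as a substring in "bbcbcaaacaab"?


Searching for "ba" in "bbcbcaaacaab"
Scanning each position:
  Position 0: "bb" => no
  Position 1: "bc" => no
  Position 2: "cb" => no
  Position 3: "bc" => no
  Position 4: "ca" => no
  Position 5: "aa" => no
  Position 6: "aa" => no
  Position 7: "ac" => no
  Position 8: "ca" => no
  Position 9: "aa" => no
  Position 10: "ab" => no
Total occurrences: 0

0


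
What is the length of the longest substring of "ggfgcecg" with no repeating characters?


Input: "ggfgcecg"
Sliding window (track last position of each char):
  Position 0 ('g'): window [0,0] length 1 -- new best
  Position 1 ('g'): repeat (last at 0), move window start to 1
  Position 1 ('g'): window [1,1] length 1
  Position 2 ('f'): window [1,2] length 2 -- new best
  Position 3 ('g'): repeat (last at 1), move window start to 2
  Position 3 ('g'): window [2,3] length 2
  Position 4 ('c'): window [2,4] length 3 -- new best
  Position 5 ('e'): window [2,5] length 4 -- new best
  Position 6 ('c'): repeat (last at 4), move window start to 5
  Position 6 ('c'): window [5,6] length 2
  Position 7 ('g'): window [5,7] length 3
Longest substring with no repeats: "fgce" with length 4

4


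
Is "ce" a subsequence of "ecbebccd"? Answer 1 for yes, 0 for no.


Check if "ce" is a subsequence of "ecbebccd"
Greedy scan:
  Position 0 ('e'): no match needed
  Position 1 ('c'): matches sub[0] = 'c'
  Position 2 ('b'): no match needed
  Position 3 ('e'): matches sub[1] = 'e'
  Position 4 ('b'): no match needed
  Position 5 ('c'): no match needed
  Position 6 ('c'): no match needed
  Position 7 ('d'): no match needed
All 2 characters matched => is a subsequence

1


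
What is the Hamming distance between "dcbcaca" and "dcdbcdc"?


Comparing "dcbcaca" and "dcdbcdc" position by position:
  Position 0: 'd' vs 'd' => same
  Position 1: 'c' vs 'c' => same
  Position 2: 'b' vs 'd' => differ
  Position 3: 'c' vs 'b' => differ
  Position 4: 'a' vs 'c' => differ
  Position 5: 'c' vs 'd' => differ
  Position 6: 'a' vs 'c' => differ
Total differences (Hamming distance): 5

5


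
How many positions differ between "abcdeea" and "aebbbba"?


Comparing "abcdeea" and "aebbbba" position by position:
  Position 0: 'a' vs 'a' => same
  Position 1: 'b' vs 'e' => DIFFER
  Position 2: 'c' vs 'b' => DIFFER
  Position 3: 'd' vs 'b' => DIFFER
  Position 4: 'e' vs 'b' => DIFFER
  Position 5: 'e' vs 'b' => DIFFER
  Position 6: 'a' vs 'a' => same
Positions that differ: 5

5


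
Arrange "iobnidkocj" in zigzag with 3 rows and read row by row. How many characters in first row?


Zigzag "iobnidkocj" into 3 rows:
Placing characters:
  'i' => row 0
  'o' => row 1
  'b' => row 2
  'n' => row 1
  'i' => row 0
  'd' => row 1
  'k' => row 2
  'o' => row 1
  'c' => row 0
  'j' => row 1
Rows:
  Row 0: "iic"
  Row 1: "ondoj"
  Row 2: "bk"
First row length: 3

3


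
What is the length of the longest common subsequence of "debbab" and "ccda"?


LCS of "debbab" and "ccda"
DP table:
           c    c    d    a
      0    0    0    0    0
  d   0    0    0    1    1
  e   0    0    0    1    1
  b   0    0    0    1    1
  b   0    0    0    1    1
  a   0    0    0    1    2
  b   0    0    0    1    2
LCS length = dp[6][4] = 2

2


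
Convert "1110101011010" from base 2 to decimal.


Input: "1110101011010" in base 2
Positional expansion:
  Digit '1' (value 1) x 2^12 = 4096
  Digit '1' (value 1) x 2^11 = 2048
  Digit '1' (value 1) x 2^10 = 1024
  Digit '0' (value 0) x 2^9 = 0
  Digit '1' (value 1) x 2^8 = 256
  Digit '0' (value 0) x 2^7 = 0
  Digit '1' (value 1) x 2^6 = 64
  Digit '0' (value 0) x 2^5 = 0
  Digit '1' (value 1) x 2^4 = 16
  Digit '1' (value 1) x 2^3 = 8
  Digit '0' (value 0) x 2^2 = 0
  Digit '1' (value 1) x 2^1 = 2
  Digit '0' (value 0) x 2^0 = 0
Sum = 7514

7514


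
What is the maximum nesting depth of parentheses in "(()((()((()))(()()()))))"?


Input: "(()((()((()))(()()()))))"
Tracking depth:
  Position 0 '(': depth becomes 1
  Position 1 '(': depth becomes 2
  Position 2 ')': depth becomes 1
  Position 3 '(': depth becomes 2
  Position 4 '(': depth becomes 3
  Position 5 '(': depth becomes 4
  Position 6 ')': depth becomes 3
  Position 7 '(': depth becomes 4
  Position 8 '(': depth becomes 5
  Position 9 '(': depth becomes 6
  Position 10 ')': depth becomes 5
  Position 11 ')': depth becomes 4
  Position 12 ')': depth becomes 3
  Position 13 '(': depth becomes 4
  Position 14 '(': depth becomes 5
  Position 15 ')': depth becomes 4
  Position 16 '(': depth becomes 5
  Position 17 ')': depth becomes 4
  Position 18 '(': depth becomes 5
  Position 19 ')': depth becomes 4
  Position 20 ')': depth becomes 3
  Position 21 ')': depth becomes 2
  Position 22 ')': depth becomes 1
  Position 23 ')': depth becomes 0
Maximum depth reached: 6

6


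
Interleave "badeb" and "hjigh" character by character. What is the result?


Interleaving "badeb" and "hjigh":
  Position 0: 'b' from first, 'h' from second => "bh"
  Position 1: 'a' from first, 'j' from second => "aj"
  Position 2: 'd' from first, 'i' from second => "di"
  Position 3: 'e' from first, 'g' from second => "eg"
  Position 4: 'b' from first, 'h' from second => "bh"
Result: bhajdiegbh

bhajdiegbh


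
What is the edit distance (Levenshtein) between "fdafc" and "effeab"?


Computing edit distance: "fdafc" -> "effeab"
DP table:
           e    f    f    e    a    b
      0    1    2    3    4    5    6
  f   1    1    1    2    3    4    5
  d   2    2    2    2    3    4    5
  a   3    3    3    3    3    3    4
  f   4    4    3    3    4    4    4
  c   5    5    4    4    4    5    5
Edit distance = dp[5][6] = 5

5


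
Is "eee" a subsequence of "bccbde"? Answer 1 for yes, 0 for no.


Check if "eee" is a subsequence of "bccbde"
Greedy scan:
  Position 0 ('b'): no match needed
  Position 1 ('c'): no match needed
  Position 2 ('c'): no match needed
  Position 3 ('b'): no match needed
  Position 4 ('d'): no match needed
  Position 5 ('e'): matches sub[0] = 'e'
Only matched 1/3 characters => not a subsequence

0


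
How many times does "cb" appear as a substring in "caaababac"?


Searching for "cb" in "caaababac"
Scanning each position:
  Position 0: "ca" => no
  Position 1: "aa" => no
  Position 2: "aa" => no
  Position 3: "ab" => no
  Position 4: "ba" => no
  Position 5: "ab" => no
  Position 6: "ba" => no
  Position 7: "ac" => no
Total occurrences: 0

0


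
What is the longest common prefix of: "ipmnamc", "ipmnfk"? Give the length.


Words: ipmnamc, ipmnfk
  Position 0: all 'i' => match
  Position 1: all 'p' => match
  Position 2: all 'm' => match
  Position 3: all 'n' => match
  Position 4: ('a', 'f') => mismatch, stop
LCP = "ipmn" (length 4)

4


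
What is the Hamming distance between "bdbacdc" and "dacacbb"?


Comparing "bdbacdc" and "dacacbb" position by position:
  Position 0: 'b' vs 'd' => differ
  Position 1: 'd' vs 'a' => differ
  Position 2: 'b' vs 'c' => differ
  Position 3: 'a' vs 'a' => same
  Position 4: 'c' vs 'c' => same
  Position 5: 'd' vs 'b' => differ
  Position 6: 'c' vs 'b' => differ
Total differences (Hamming distance): 5

5


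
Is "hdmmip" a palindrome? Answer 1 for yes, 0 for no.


Input: hdmmip
Reversed: pimmdh
  Compare pos 0 ('h') with pos 5 ('p'): MISMATCH
  Compare pos 1 ('d') with pos 4 ('i'): MISMATCH
  Compare pos 2 ('m') with pos 3 ('m'): match
Result: not a palindrome

0


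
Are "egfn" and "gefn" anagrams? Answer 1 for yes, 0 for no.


Strings: "egfn", "gefn"
Sorted first:  efgn
Sorted second: efgn
Sorted forms match => anagrams

1


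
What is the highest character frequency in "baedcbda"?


Input: baedcbda
Character counts:
  'a': 2
  'b': 2
  'c': 1
  'd': 2
  'e': 1
Maximum frequency: 2

2


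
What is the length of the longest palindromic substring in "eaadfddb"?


Input: "eaadfddb"
Checking substrings for palindromes:
  [3:6] "dfd" (len 3) => palindrome
  [1:3] "aa" (len 2) => palindrome
  [5:7] "dd" (len 2) => palindrome
Longest palindromic substring: "dfd" with length 3

3


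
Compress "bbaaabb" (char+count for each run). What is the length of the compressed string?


Input: bbaaabb
Runs:
  'b' x 2 => "b2"
  'a' x 3 => "a3"
  'b' x 2 => "b2"
Compressed: "b2a3b2"
Compressed length: 6

6


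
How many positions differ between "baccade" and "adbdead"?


Comparing "baccade" and "adbdead" position by position:
  Position 0: 'b' vs 'a' => DIFFER
  Position 1: 'a' vs 'd' => DIFFER
  Position 2: 'c' vs 'b' => DIFFER
  Position 3: 'c' vs 'd' => DIFFER
  Position 4: 'a' vs 'e' => DIFFER
  Position 5: 'd' vs 'a' => DIFFER
  Position 6: 'e' vs 'd' => DIFFER
Positions that differ: 7

7


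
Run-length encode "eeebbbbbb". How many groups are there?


Input: eeebbbbbb
Scanning for consecutive runs:
  Group 1: 'e' x 3 (positions 0-2)
  Group 2: 'b' x 6 (positions 3-8)
Total groups: 2

2


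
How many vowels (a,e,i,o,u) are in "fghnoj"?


Input: fghnoj
Checking each character:
  'f' at position 0: consonant
  'g' at position 1: consonant
  'h' at position 2: consonant
  'n' at position 3: consonant
  'o' at position 4: vowel (running total: 1)
  'j' at position 5: consonant
Total vowels: 1

1


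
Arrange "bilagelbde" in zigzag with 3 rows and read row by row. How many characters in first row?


Zigzag "bilagelbde" into 3 rows:
Placing characters:
  'b' => row 0
  'i' => row 1
  'l' => row 2
  'a' => row 1
  'g' => row 0
  'e' => row 1
  'l' => row 2
  'b' => row 1
  'd' => row 0
  'e' => row 1
Rows:
  Row 0: "bgd"
  Row 1: "iaebe"
  Row 2: "ll"
First row length: 3

3


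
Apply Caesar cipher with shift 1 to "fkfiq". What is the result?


Caesar cipher: shift "fkfiq" by 1
  'f' (pos 5) + 1 = pos 6 = 'g'
  'k' (pos 10) + 1 = pos 11 = 'l'
  'f' (pos 5) + 1 = pos 6 = 'g'
  'i' (pos 8) + 1 = pos 9 = 'j'
  'q' (pos 16) + 1 = pos 17 = 'r'
Result: glgjr

glgjr


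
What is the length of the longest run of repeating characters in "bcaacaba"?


Input: "bcaacaba"
Scanning for longest run:
  Position 1 ('c'): new char, reset run to 1
  Position 2 ('a'): new char, reset run to 1
  Position 3 ('a'): continues run of 'a', length=2
  Position 4 ('c'): new char, reset run to 1
  Position 5 ('a'): new char, reset run to 1
  Position 6 ('b'): new char, reset run to 1
  Position 7 ('a'): new char, reset run to 1
Longest run: 'a' with length 2

2


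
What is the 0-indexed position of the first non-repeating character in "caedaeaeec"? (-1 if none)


Input: caedaeaeec
Character frequencies:
  'a': 3
  'c': 2
  'd': 1
  'e': 4
Scanning left to right for freq == 1:
  Position 0 ('c'): freq=2, skip
  Position 1 ('a'): freq=3, skip
  Position 2 ('e'): freq=4, skip
  Position 3 ('d'): unique! => answer = 3

3


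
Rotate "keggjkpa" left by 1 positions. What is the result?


Input: "keggjkpa", rotate left by 1
First 1 characters: "k"
Remaining characters: "eggjkpa"
Concatenate remaining + first: "eggjkpa" + "k" = "eggjkpak"

eggjkpak


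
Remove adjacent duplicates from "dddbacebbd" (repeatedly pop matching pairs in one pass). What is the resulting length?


Input: dddbacebbd
Stack-based adjacent duplicate removal:
  Read 'd': push. Stack: d
  Read 'd': matches stack top 'd' => pop. Stack: (empty)
  Read 'd': push. Stack: d
  Read 'b': push. Stack: db
  Read 'a': push. Stack: dba
  Read 'c': push. Stack: dbac
  Read 'e': push. Stack: dbace
  Read 'b': push. Stack: dbaceb
  Read 'b': matches stack top 'b' => pop. Stack: dbace
  Read 'd': push. Stack: dbaced
Final stack: "dbaced" (length 6)

6


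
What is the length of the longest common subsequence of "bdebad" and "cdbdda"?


LCS of "bdebad" and "cdbdda"
DP table:
           c    d    b    d    d    a
      0    0    0    0    0    0    0
  b   0    0    0    1    1    1    1
  d   0    0    1    1    2    2    2
  e   0    0    1    1    2    2    2
  b   0    0    1    2    2    2    2
  a   0    0    1    2    2    2    3
  d   0    0    1    2    3    3    3
LCS length = dp[6][6] = 3

3


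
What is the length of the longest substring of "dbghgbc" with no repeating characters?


Input: "dbghgbc"
Sliding window (track last position of each char):
  Position 0 ('d'): window [0,0] length 1 -- new best
  Position 1 ('b'): window [0,1] length 2 -- new best
  Position 2 ('g'): window [0,2] length 3 -- new best
  Position 3 ('h'): window [0,3] length 4 -- new best
  Position 4 ('g'): repeat (last at 2), move window start to 3
  Position 4 ('g'): window [3,4] length 2
  Position 5 ('b'): window [3,5] length 3
  Position 6 ('c'): window [3,6] length 4
Longest substring with no repeats: "dbgh" with length 4

4


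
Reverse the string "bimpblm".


Input: bimpblm
Reading characters right to left:
  Position 6: 'm'
  Position 5: 'l'
  Position 4: 'b'
  Position 3: 'p'
  Position 2: 'm'
  Position 1: 'i'
  Position 0: 'b'
Reversed: mlbpmib

mlbpmib


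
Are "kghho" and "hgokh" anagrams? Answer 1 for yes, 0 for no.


Strings: "kghho", "hgokh"
Sorted first:  ghhko
Sorted second: ghhko
Sorted forms match => anagrams

1


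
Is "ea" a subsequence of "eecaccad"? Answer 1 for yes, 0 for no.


Check if "ea" is a subsequence of "eecaccad"
Greedy scan:
  Position 0 ('e'): matches sub[0] = 'e'
  Position 1 ('e'): no match needed
  Position 2 ('c'): no match needed
  Position 3 ('a'): matches sub[1] = 'a'
  Position 4 ('c'): no match needed
  Position 5 ('c'): no match needed
  Position 6 ('a'): no match needed
  Position 7 ('d'): no match needed
All 2 characters matched => is a subsequence

1


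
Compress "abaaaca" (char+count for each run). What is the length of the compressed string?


Input: abaaaca
Runs:
  'a' x 1 => "a1"
  'b' x 1 => "b1"
  'a' x 3 => "a3"
  'c' x 1 => "c1"
  'a' x 1 => "a1"
Compressed: "a1b1a3c1a1"
Compressed length: 10

10


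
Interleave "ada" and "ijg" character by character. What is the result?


Interleaving "ada" and "ijg":
  Position 0: 'a' from first, 'i' from second => "ai"
  Position 1: 'd' from first, 'j' from second => "dj"
  Position 2: 'a' from first, 'g' from second => "ag"
Result: aidjag

aidjag


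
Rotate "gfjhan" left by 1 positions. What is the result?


Input: "gfjhan", rotate left by 1
First 1 characters: "g"
Remaining characters: "fjhan"
Concatenate remaining + first: "fjhan" + "g" = "fjhang"

fjhang


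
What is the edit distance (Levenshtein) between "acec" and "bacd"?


Computing edit distance: "acec" -> "bacd"
DP table:
           b    a    c    d
      0    1    2    3    4
  a   1    1    1    2    3
  c   2    2    2    1    2
  e   3    3    3    2    2
  c   4    4    4    3    3
Edit distance = dp[4][4] = 3

3


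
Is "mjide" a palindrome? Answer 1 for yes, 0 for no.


Input: mjide
Reversed: edijm
  Compare pos 0 ('m') with pos 4 ('e'): MISMATCH
  Compare pos 1 ('j') with pos 3 ('d'): MISMATCH
Result: not a palindrome

0


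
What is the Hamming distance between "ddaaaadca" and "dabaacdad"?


Comparing "ddaaaadca" and "dabaacdad" position by position:
  Position 0: 'd' vs 'd' => same
  Position 1: 'd' vs 'a' => differ
  Position 2: 'a' vs 'b' => differ
  Position 3: 'a' vs 'a' => same
  Position 4: 'a' vs 'a' => same
  Position 5: 'a' vs 'c' => differ
  Position 6: 'd' vs 'd' => same
  Position 7: 'c' vs 'a' => differ
  Position 8: 'a' vs 'd' => differ
Total differences (Hamming distance): 5

5


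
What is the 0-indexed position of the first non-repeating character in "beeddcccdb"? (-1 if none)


Input: beeddcccdb
Character frequencies:
  'b': 2
  'c': 3
  'd': 3
  'e': 2
Scanning left to right for freq == 1:
  Position 0 ('b'): freq=2, skip
  Position 1 ('e'): freq=2, skip
  Position 2 ('e'): freq=2, skip
  Position 3 ('d'): freq=3, skip
  Position 4 ('d'): freq=3, skip
  Position 5 ('c'): freq=3, skip
  Position 6 ('c'): freq=3, skip
  Position 7 ('c'): freq=3, skip
  Position 8 ('d'): freq=3, skip
  Position 9 ('b'): freq=2, skip
  No unique character found => answer = -1

-1


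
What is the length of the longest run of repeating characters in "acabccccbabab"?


Input: "acabccccbabab"
Scanning for longest run:
  Position 1 ('c'): new char, reset run to 1
  Position 2 ('a'): new char, reset run to 1
  Position 3 ('b'): new char, reset run to 1
  Position 4 ('c'): new char, reset run to 1
  Position 5 ('c'): continues run of 'c', length=2
  Position 6 ('c'): continues run of 'c', length=3
  Position 7 ('c'): continues run of 'c', length=4
  Position 8 ('b'): new char, reset run to 1
  Position 9 ('a'): new char, reset run to 1
  Position 10 ('b'): new char, reset run to 1
  Position 11 ('a'): new char, reset run to 1
  Position 12 ('b'): new char, reset run to 1
Longest run: 'c' with length 4

4


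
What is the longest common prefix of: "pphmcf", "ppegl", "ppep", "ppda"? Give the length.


Words: pphmcf, ppegl, ppep, ppda
  Position 0: all 'p' => match
  Position 1: all 'p' => match
  Position 2: ('h', 'e', 'e', 'd') => mismatch, stop
LCP = "pp" (length 2)

2


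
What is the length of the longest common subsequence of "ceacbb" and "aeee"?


LCS of "ceacbb" and "aeee"
DP table:
           a    e    e    e
      0    0    0    0    0
  c   0    0    0    0    0
  e   0    0    1    1    1
  a   0    1    1    1    1
  c   0    1    1    1    1
  b   0    1    1    1    1
  b   0    1    1    1    1
LCS length = dp[6][4] = 1

1


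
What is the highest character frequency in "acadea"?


Input: acadea
Character counts:
  'a': 3
  'c': 1
  'd': 1
  'e': 1
Maximum frequency: 3

3


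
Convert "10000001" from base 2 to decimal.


Input: "10000001" in base 2
Positional expansion:
  Digit '1' (value 1) x 2^7 = 128
  Digit '0' (value 0) x 2^6 = 0
  Digit '0' (value 0) x 2^5 = 0
  Digit '0' (value 0) x 2^4 = 0
  Digit '0' (value 0) x 2^3 = 0
  Digit '0' (value 0) x 2^2 = 0
  Digit '0' (value 0) x 2^1 = 0
  Digit '1' (value 1) x 2^0 = 1
Sum = 129

129


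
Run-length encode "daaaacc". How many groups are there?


Input: daaaacc
Scanning for consecutive runs:
  Group 1: 'd' x 1 (positions 0-0)
  Group 2: 'a' x 4 (positions 1-4)
  Group 3: 'c' x 2 (positions 5-6)
Total groups: 3

3


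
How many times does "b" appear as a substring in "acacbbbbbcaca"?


Searching for "b" in "acacbbbbbcaca"
Scanning each position:
  Position 0: "a" => no
  Position 1: "c" => no
  Position 2: "a" => no
  Position 3: "c" => no
  Position 4: "b" => MATCH
  Position 5: "b" => MATCH
  Position 6: "b" => MATCH
  Position 7: "b" => MATCH
  Position 8: "b" => MATCH
  Position 9: "c" => no
  Position 10: "a" => no
  Position 11: "c" => no
  Position 12: "a" => no
Total occurrences: 5

5


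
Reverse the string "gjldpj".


Input: gjldpj
Reading characters right to left:
  Position 5: 'j'
  Position 4: 'p'
  Position 3: 'd'
  Position 2: 'l'
  Position 1: 'j'
  Position 0: 'g'
Reversed: jpdljg

jpdljg


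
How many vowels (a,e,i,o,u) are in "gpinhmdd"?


Input: gpinhmdd
Checking each character:
  'g' at position 0: consonant
  'p' at position 1: consonant
  'i' at position 2: vowel (running total: 1)
  'n' at position 3: consonant
  'h' at position 4: consonant
  'm' at position 5: consonant
  'd' at position 6: consonant
  'd' at position 7: consonant
Total vowels: 1

1


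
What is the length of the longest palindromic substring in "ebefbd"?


Input: "ebefbd"
Checking substrings for palindromes:
  [0:3] "ebe" (len 3) => palindrome
Longest palindromic substring: "ebe" with length 3

3


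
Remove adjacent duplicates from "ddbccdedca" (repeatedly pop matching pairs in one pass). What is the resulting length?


Input: ddbccdedca
Stack-based adjacent duplicate removal:
  Read 'd': push. Stack: d
  Read 'd': matches stack top 'd' => pop. Stack: (empty)
  Read 'b': push. Stack: b
  Read 'c': push. Stack: bc
  Read 'c': matches stack top 'c' => pop. Stack: b
  Read 'd': push. Stack: bd
  Read 'e': push. Stack: bde
  Read 'd': push. Stack: bded
  Read 'c': push. Stack: bdedc
  Read 'a': push. Stack: bdedca
Final stack: "bdedca" (length 6)

6


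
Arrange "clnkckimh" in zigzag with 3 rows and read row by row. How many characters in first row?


Zigzag "clnkckimh" into 3 rows:
Placing characters:
  'c' => row 0
  'l' => row 1
  'n' => row 2
  'k' => row 1
  'c' => row 0
  'k' => row 1
  'i' => row 2
  'm' => row 1
  'h' => row 0
Rows:
  Row 0: "cch"
  Row 1: "lkkm"
  Row 2: "ni"
First row length: 3

3


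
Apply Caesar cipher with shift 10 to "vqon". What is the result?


Caesar cipher: shift "vqon" by 10
  'v' (pos 21) + 10 = pos 5 = 'f'
  'q' (pos 16) + 10 = pos 0 = 'a'
  'o' (pos 14) + 10 = pos 24 = 'y'
  'n' (pos 13) + 10 = pos 23 = 'x'
Result: fayx

fayx


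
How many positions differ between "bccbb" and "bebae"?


Comparing "bccbb" and "bebae" position by position:
  Position 0: 'b' vs 'b' => same
  Position 1: 'c' vs 'e' => DIFFER
  Position 2: 'c' vs 'b' => DIFFER
  Position 3: 'b' vs 'a' => DIFFER
  Position 4: 'b' vs 'e' => DIFFER
Positions that differ: 4

4


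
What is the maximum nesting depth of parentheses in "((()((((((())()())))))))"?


Input: "((()((((((())()())))))))"
Tracking depth:
  Position 0 '(': depth becomes 1
  Position 1 '(': depth becomes 2
  Position 2 '(': depth becomes 3
  Position 3 ')': depth becomes 2
  Position 4 '(': depth becomes 3
  Position 5 '(': depth becomes 4
  Position 6 '(': depth becomes 5
  Position 7 '(': depth becomes 6
  Position 8 '(': depth becomes 7
  Position 9 '(': depth becomes 8
  Position 10 '(': depth becomes 9
  Position 11 ')': depth becomes 8
  Position 12 ')': depth becomes 7
  Position 13 '(': depth becomes 8
  Position 14 ')': depth becomes 7
  Position 15 '(': depth becomes 8
  Position 16 ')': depth becomes 7
  Position 17 ')': depth becomes 6
  Position 18 ')': depth becomes 5
  Position 19 ')': depth becomes 4
  Position 20 ')': depth becomes 3
  Position 21 ')': depth becomes 2
  Position 22 ')': depth becomes 1
  Position 23 ')': depth becomes 0
Maximum depth reached: 9

9


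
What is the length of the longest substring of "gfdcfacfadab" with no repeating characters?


Input: "gfdcfacfadab"
Sliding window (track last position of each char):
  Position 0 ('g'): window [0,0] length 1 -- new best
  Position 1 ('f'): window [0,1] length 2 -- new best
  Position 2 ('d'): window [0,2] length 3 -- new best
  Position 3 ('c'): window [0,3] length 4 -- new best
  Position 4 ('f'): repeat (last at 1), move window start to 2
  Position 4 ('f'): window [2,4] length 3
  Position 5 ('a'): window [2,5] length 4
  Position 6 ('c'): repeat (last at 3), move window start to 4
  Position 6 ('c'): window [4,6] length 3
  Position 7 ('f'): repeat (last at 4), move window start to 5
  Position 7 ('f'): window [5,7] length 3
  Position 8 ('a'): repeat (last at 5), move window start to 6
  Position 8 ('a'): window [6,8] length 3
  Position 9 ('d'): window [6,9] length 4
  Position 10 ('a'): repeat (last at 8), move window start to 9
  Position 10 ('a'): window [9,10] length 2
  Position 11 ('b'): window [9,11] length 3
Longest substring with no repeats: "gfdc" with length 4

4


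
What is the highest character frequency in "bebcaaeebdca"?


Input: bebcaaeebdca
Character counts:
  'a': 3
  'b': 3
  'c': 2
  'd': 1
  'e': 3
Maximum frequency: 3

3


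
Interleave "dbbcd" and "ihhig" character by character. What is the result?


Interleaving "dbbcd" and "ihhig":
  Position 0: 'd' from first, 'i' from second => "di"
  Position 1: 'b' from first, 'h' from second => "bh"
  Position 2: 'b' from first, 'h' from second => "bh"
  Position 3: 'c' from first, 'i' from second => "ci"
  Position 4: 'd' from first, 'g' from second => "dg"
Result: dibhbhcidg

dibhbhcidg


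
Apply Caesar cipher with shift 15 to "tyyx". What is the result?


Caesar cipher: shift "tyyx" by 15
  't' (pos 19) + 15 = pos 8 = 'i'
  'y' (pos 24) + 15 = pos 13 = 'n'
  'y' (pos 24) + 15 = pos 13 = 'n'
  'x' (pos 23) + 15 = pos 12 = 'm'
Result: innm

innm


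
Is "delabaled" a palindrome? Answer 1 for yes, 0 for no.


Input: delabaled
Reversed: delabaled
  Compare pos 0 ('d') with pos 8 ('d'): match
  Compare pos 1 ('e') with pos 7 ('e'): match
  Compare pos 2 ('l') with pos 6 ('l'): match
  Compare pos 3 ('a') with pos 5 ('a'): match
Result: palindrome

1


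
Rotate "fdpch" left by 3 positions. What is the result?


Input: "fdpch", rotate left by 3
First 3 characters: "fdp"
Remaining characters: "ch"
Concatenate remaining + first: "ch" + "fdp" = "chfdp"

chfdp


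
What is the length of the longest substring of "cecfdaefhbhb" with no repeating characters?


Input: "cecfdaefhbhb"
Sliding window (track last position of each char):
  Position 0 ('c'): window [0,0] length 1 -- new best
  Position 1 ('e'): window [0,1] length 2 -- new best
  Position 2 ('c'): repeat (last at 0), move window start to 1
  Position 2 ('c'): window [1,2] length 2
  Position 3 ('f'): window [1,3] length 3 -- new best
  Position 4 ('d'): window [1,4] length 4 -- new best
  Position 5 ('a'): window [1,5] length 5 -- new best
  Position 6 ('e'): repeat (last at 1), move window start to 2
  Position 6 ('e'): window [2,6] length 5
  Position 7 ('f'): repeat (last at 3), move window start to 4
  Position 7 ('f'): window [4,7] length 4
  Position 8 ('h'): window [4,8] length 5
  Position 9 ('b'): window [4,9] length 6 -- new best
  Position 10 ('h'): repeat (last at 8), move window start to 9
  Position 10 ('h'): window [9,10] length 2
  Position 11 ('b'): repeat (last at 9), move window start to 10
  Position 11 ('b'): window [10,11] length 2
Longest substring with no repeats: "daefhb" with length 6

6


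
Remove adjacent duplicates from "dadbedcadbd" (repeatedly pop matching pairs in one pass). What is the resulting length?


Input: dadbedcadbd
Stack-based adjacent duplicate removal:
  Read 'd': push. Stack: d
  Read 'a': push. Stack: da
  Read 'd': push. Stack: dad
  Read 'b': push. Stack: dadb
  Read 'e': push. Stack: dadbe
  Read 'd': push. Stack: dadbed
  Read 'c': push. Stack: dadbedc
  Read 'a': push. Stack: dadbedca
  Read 'd': push. Stack: dadbedcad
  Read 'b': push. Stack: dadbedcadb
  Read 'd': push. Stack: dadbedcadbd
Final stack: "dadbedcadbd" (length 11)

11


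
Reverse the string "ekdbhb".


Input: ekdbhb
Reading characters right to left:
  Position 5: 'b'
  Position 4: 'h'
  Position 3: 'b'
  Position 2: 'd'
  Position 1: 'k'
  Position 0: 'e'
Reversed: bhbdke

bhbdke


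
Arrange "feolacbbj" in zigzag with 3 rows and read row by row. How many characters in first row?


Zigzag "feolacbbj" into 3 rows:
Placing characters:
  'f' => row 0
  'e' => row 1
  'o' => row 2
  'l' => row 1
  'a' => row 0
  'c' => row 1
  'b' => row 2
  'b' => row 1
  'j' => row 0
Rows:
  Row 0: "faj"
  Row 1: "elcb"
  Row 2: "ob"
First row length: 3

3


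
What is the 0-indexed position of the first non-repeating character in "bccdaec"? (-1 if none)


Input: bccdaec
Character frequencies:
  'a': 1
  'b': 1
  'c': 3
  'd': 1
  'e': 1
Scanning left to right for freq == 1:
  Position 0 ('b'): unique! => answer = 0

0


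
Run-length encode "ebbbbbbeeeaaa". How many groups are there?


Input: ebbbbbbeeeaaa
Scanning for consecutive runs:
  Group 1: 'e' x 1 (positions 0-0)
  Group 2: 'b' x 6 (positions 1-6)
  Group 3: 'e' x 3 (positions 7-9)
  Group 4: 'a' x 3 (positions 10-12)
Total groups: 4

4


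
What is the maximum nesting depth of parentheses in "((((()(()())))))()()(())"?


Input: "((((()(()())))))()()(())"
Tracking depth:
  Position 0 '(': depth becomes 1
  Position 1 '(': depth becomes 2
  Position 2 '(': depth becomes 3
  Position 3 '(': depth becomes 4
  Position 4 '(': depth becomes 5
  Position 5 ')': depth becomes 4
  Position 6 '(': depth becomes 5
  Position 7 '(': depth becomes 6
  Position 8 ')': depth becomes 5
  Position 9 '(': depth becomes 6
  Position 10 ')': depth becomes 5
  Position 11 ')': depth becomes 4
  Position 12 ')': depth becomes 3
  Position 13 ')': depth becomes 2
  Position 14 ')': depth becomes 1
  Position 15 ')': depth becomes 0
  Position 16 '(': depth becomes 1
  Position 17 ')': depth becomes 0
  Position 18 '(': depth becomes 1
  Position 19 ')': depth becomes 0
  Position 20 '(': depth becomes 1
  Position 21 '(': depth becomes 2
  Position 22 ')': depth becomes 1
  Position 23 ')': depth becomes 0
Maximum depth reached: 6

6


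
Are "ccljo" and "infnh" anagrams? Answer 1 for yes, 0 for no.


Strings: "ccljo", "infnh"
Sorted first:  ccjlo
Sorted second: fhinn
Differ at position 0: 'c' vs 'f' => not anagrams

0


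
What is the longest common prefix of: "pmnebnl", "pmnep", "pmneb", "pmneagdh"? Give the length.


Words: pmnebnl, pmnep, pmneb, pmneagdh
  Position 0: all 'p' => match
  Position 1: all 'm' => match
  Position 2: all 'n' => match
  Position 3: all 'e' => match
  Position 4: ('b', 'p', 'b', 'a') => mismatch, stop
LCP = "pmne" (length 4)

4
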